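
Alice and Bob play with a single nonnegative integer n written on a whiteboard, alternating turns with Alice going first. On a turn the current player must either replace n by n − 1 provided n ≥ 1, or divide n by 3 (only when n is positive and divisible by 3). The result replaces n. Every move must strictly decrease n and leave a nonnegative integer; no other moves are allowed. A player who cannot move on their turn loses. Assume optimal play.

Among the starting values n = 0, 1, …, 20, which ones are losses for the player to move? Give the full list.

Classify positions by backward induction: terminal positions (no move available) are L. From any other position, the mover wins iff some move reaches an L.
n=0: no move → L
n=1: can move to 0, which is L ⇒ W
n=2: the only move is to 1(W), a W ⇒ L
n=3: can move to 2, which is L ⇒ W
n=4: the only move is to 3(W), a W ⇒ L
n=5: can move to 4, which is L ⇒ W
n=6: can move to 2, which is L ⇒ W
n=7: the only move is to 6(W), a W ⇒ L
n=8: can move to 7, which is L ⇒ W
n=9: moves to 3(W), 8(W); every one is W ⇒ L
n=10: can move to 9, which is L ⇒ W
n=11: the only move is to 10(W), a W ⇒ L
n=12: can move to 4, which is L ⇒ W
n=13: the only move is to 12(W), a W ⇒ L
n=14: can move to 13, which is L ⇒ W
n=15: moves to 5(W), 14(W); every one is W ⇒ L
n=16: can move to 15, which is L ⇒ W
n=17: the only move is to 16(W), a W ⇒ L
n=18: can move to 17, which is L ⇒ W
n=19: the only move is to 18(W), a W ⇒ L
n=20: can move to 19, which is L ⇒ W
The losing starting values of n are exactly the entries labelled L in this table (10 of them).

0, 2, 4, 7, 9, 11, 13, 15, 17, 19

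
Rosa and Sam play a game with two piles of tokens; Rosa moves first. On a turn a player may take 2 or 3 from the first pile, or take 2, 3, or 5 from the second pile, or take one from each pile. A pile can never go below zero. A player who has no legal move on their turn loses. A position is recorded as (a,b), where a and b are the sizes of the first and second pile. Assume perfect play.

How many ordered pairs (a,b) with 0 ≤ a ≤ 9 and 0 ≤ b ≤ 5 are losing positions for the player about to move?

Work bottom-up. With no move the player to move loses. Otherwise the position is W if at least one move leads to an L position for the opponent, and L if every move leads to a W.
Every move lowers a or b (never raises either), so fill the grid row by row in increasing a, and left to right within a row: each cell's successors are then already labelled.
      b=0  b=1  b=2  b=3  b=4  b=5
a=0:    L    L    W    W    W    W
a=1:    L    W    W    W    L    W
a=2:    W    W    L    L    W    W
a=3:    W    W    L    W    W    W
a=4:    W    L    W    W    W    L
a=5:    L    L    W    W    W    W
a=6:    L    W    W    W    L    W
a=7:    W    W    L    L    W    W
a=8:    W    W    L    W    W    W
a=9:    W    L    W    W    W    L
Cells with no legal move (terminal, hence L): (0,0), (0,1), (1,0).
The remaining L cells, each justified by listing all of its moves:
(1,4): L (options (1,2)(W), (1,1)(W), (0,3)(W) are all W)
(2,2): L (options (0,2)(W), (2,0)(W), (1,1)(W) are all W)
(2,3): L (options (0,3)(W), (2,1)(W), (2,0)(W), (1,2)(W) are all W)
(3,2): L (options (1,2)(W), (0,2)(W), (3,0)(W), (2,1)(W) are all W)
(4,1): L (options (2,1)(W), (1,1)(W), (3,0)(W) are all W)
(4,5): L (options (2,5)(W), (1,5)(W), (4,3)(W), (4,2)(W), (4,0)(W), (3,4)(W) are all W)
(5,0): L (options (3,0)(W), (2,0)(W) are all W)
(5,1): L (options (3,1)(W), (2,1)(W), (4,0)(W) are all W)
(6,0): L (options (4,0)(W), (3,0)(W) are all W)
(6,4): L (options (4,4)(W), (3,4)(W), (6,2)(W), (6,1)(W), (5,3)(W) are all W)
(7,2): L (options (5,2)(W), (4,2)(W), (7,0)(W), (6,1)(W) are all W)
(7,3): L (options (5,3)(W), (4,3)(W), (7,1)(W), (7,0)(W), (6,2)(W) are all W)
(8,2): L (options (6,2)(W), (5,2)(W), (8,0)(W), (7,1)(W) are all W)
(9,1): L (options (7,1)(W), (6,1)(W), (8,0)(W) are all W)
(9,5): L (options (7,5)(W), (6,5)(W), (9,3)(W), (9,2)(W), (9,0)(W), (8,4)(W) are all W)
Every other cell has at least one move into one of the L cells above, so it is W.
L cells per row: a=0: 2, a=1: 2, a=2: 2, a=3: 1, a=4: 2, a=5: 2, a=6: 2, a=7: 2, a=8: 1, a=9: 2; total 18.

18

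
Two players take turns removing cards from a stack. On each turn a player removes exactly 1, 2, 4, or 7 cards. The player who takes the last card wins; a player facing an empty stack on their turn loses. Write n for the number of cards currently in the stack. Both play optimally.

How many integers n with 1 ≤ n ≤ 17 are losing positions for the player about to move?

5

Label each position W (a win for the player to move) or L (a loss). A position with no legal move is L; any other position is W exactly when some move reaches an L, and L when every move reaches a W.
n=0: no move → L
n=1: reaches L-position 0 → W
n=2: reaches L-position 0 → W
n=3: only reaches 2(W), 1(W), all W → L
n=4: reaches L-position 3 → W
n=5: reaches L-position 3 → W
n=6: only reaches 5(W), 4(W), 2(W), all W → L
n=7: reaches L-position 6 → W
n=8: reaches L-position 6 → W
n=9: only reaches 8(W), 7(W), 5(W), 2(W), all W → L
n=10: reaches L-position 9 → W
n=11: reaches L-position 9 → W
n=12: only reaches 11(W), 10(W), 8(W), 5(W), all W → L
n=13: reaches L-position 12 → W
n=14: reaches L-position 12 → W
n=15: only reaches 14(W), 13(W), 11(W), 8(W), all W → L
n=16: reaches L-position 15 → W
n=17: reaches L-position 15 → W
L entries with 1 ≤ n ≤ 17 (n=0 is outside the asked range and is not counted): n = 3, 6, 9, 12, 15; that makes 5.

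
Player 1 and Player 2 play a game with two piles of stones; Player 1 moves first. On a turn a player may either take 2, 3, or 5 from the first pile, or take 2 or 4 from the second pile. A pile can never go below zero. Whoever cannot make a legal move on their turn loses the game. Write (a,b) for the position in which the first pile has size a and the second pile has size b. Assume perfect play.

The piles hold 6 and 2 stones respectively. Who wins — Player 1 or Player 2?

Player 1 wins.

Compute win/loss labels from the base case upward. A position with no move is L. Any other position is W if it can reach an L in one move, else L.
No move ever increases a pile, so every position that can arise here has a ≤ 6 and b ≤ 2; it is enough to label the cells with 0 ≤ a ≤ 6 and 0 ≤ b ≤ 2.
Every move lowers a or b (never raises either), so fill the grid row by row in increasing a, and left to right within a row: each cell's successors are then already labelled.
      b=0  b=1  b=2
a=0:    L    L    W
a=1:    L    L    W
a=2:    W    W    L
a=3:    W    W    L
a=4:    W    W    W
a=5:    W    W    W
a=6:    W    W    W
Cells with no legal move (terminal, hence L): (0,0), (0,1), (1,0), (1,1).
The remaining L cells, each justified by listing all of its moves:
(2,2): moves to (0,2)(W), (2,0)(W); every one is W ⇒ L
(3,2): moves to (1,2)(W), (0,2)(W), (3,0)(W); every one is W ⇒ L
Every other cell has at least one move into one of the L cells above, so it is W.
From (6,2) Player 1 can move to (3,2), reaching an L position.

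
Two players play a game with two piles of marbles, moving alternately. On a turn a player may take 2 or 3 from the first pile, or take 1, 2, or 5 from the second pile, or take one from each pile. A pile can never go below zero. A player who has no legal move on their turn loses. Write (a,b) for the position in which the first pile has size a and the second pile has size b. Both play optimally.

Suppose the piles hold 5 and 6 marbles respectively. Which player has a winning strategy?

Build the W/L table. Terminal = L. A non-terminal position is W if it has a move to some L; otherwise it is L.
No move ever increases a pile, so every position that can arise here has a ≤ 5 and b ≤ 6; it is enough to label the cells with 0 ≤ a ≤ 5 and 0 ≤ b ≤ 6.
Every move lowers a or b (never raises either), so fill the grid row by row in increasing a, and left to right within a row: each cell's successors are then already labelled.
      b=0  b=1  b=2  b=3  b=4  b=5  b=6
a=0:    L    W    W    L    W    W    L
a=1:    L    W    W    L    W    W    L
a=2:    W    W    L    W    W    L    W
a=3:    W    L    W    W    L    W    W
a=4:    W    L    W    W    L    W    W
a=5:    L    W    W    L    W    W    L
Cells with no legal move (terminal, hence L): (0,0), (1,0).
The remaining L cells, each justified by listing all of its moves:
(0,3): →(0,2)(W), (0,1)(W) — all W, so L
(0,6): →(0,5)(W), (0,4)(W), (0,1)(W) — all W, so L
(1,3): →(1,2)(W), (1,1)(W), (0,2)(W) — all W, so L
(1,6): →(1,5)(W), (1,4)(W), (1,1)(W), (0,5)(W) — all W, so L
(2,2): →(0,2)(W), (2,1)(W), (2,0)(W), (1,1)(W) — all W, so L
(2,5): →(0,5)(W), (2,4)(W), (2,3)(W), (2,0)(W), (1,4)(W) — all W, so L
(3,1): →(1,1)(W), (0,1)(W), (3,0)(W), (2,0)(W) — all W, so L
(3,4): →(1,4)(W), (0,4)(W), (3,3)(W), (3,2)(W), (2,3)(W) — all W, so L
(4,1): →(2,1)(W), (1,1)(W), (4,0)(W), (3,0)(W) — all W, so L
(4,4): →(2,4)(W), (1,4)(W), (4,3)(W), (4,2)(W), (3,3)(W) — all W, so L
(5,0): →(3,0)(W), (2,0)(W) — all W, so L
(5,3): →(3,3)(W), (2,3)(W), (5,2)(W), (5,1)(W), (4,2)(W) — all W, so L
(5,6): →(3,6)(W), (2,6)(W), (5,5)(W), (5,4)(W), (5,1)(W), (4,5)(W) — all W, so L
Every other cell has at least one move into one of the L cells above, so it is W.
The starting position (5,6) is L: whatever the player to move does, the opponent receives a W position.

The second player wins.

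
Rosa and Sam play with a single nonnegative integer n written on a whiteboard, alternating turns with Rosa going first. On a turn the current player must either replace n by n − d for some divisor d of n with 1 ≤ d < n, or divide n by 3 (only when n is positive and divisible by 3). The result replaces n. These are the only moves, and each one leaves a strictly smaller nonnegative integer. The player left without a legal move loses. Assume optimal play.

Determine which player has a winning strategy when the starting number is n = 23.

Sam wins.

Work bottom-up. With no move the player to move loses. Otherwise the position is W if at least one move leads to an L position for the opponent, and L if every move leads to a W.
n=0: no move → L
n=1: no move → L
n=2: →1(L), so W
n=3: →1(L), so W
n=4: →2(W), 3(W) — all W, so L
n=5: →4(L), so W
n=6: →4(L), so W
n=7: →6(W) only, which is W, so L
n=8: →4(L), so W
n=9: →3(W), 6(W), 8(W) — all W, so L
n=10: →9(L), so W
n=11: →10(W) only, which is W, so L
n=12: →4(L), so W
n=13: →12(W) only, which is W, so L
n=14: →7(L), so W
n=15: →5(W), 10(W), 12(W), 14(W) — all W, so L
n=16: →15(L), so W
n=17: →16(W) only, which is W, so L
n=18: →9(L), so W
n=19: →18(W) only, which is W, so L
n=20: →15(L), so W
n=21: →7(L), so W
n=22: →11(L), so W
n=23: →22(W) only, which is W, so L
The starting position 23 is L: whatever Rosa does, the opponent receives a W position.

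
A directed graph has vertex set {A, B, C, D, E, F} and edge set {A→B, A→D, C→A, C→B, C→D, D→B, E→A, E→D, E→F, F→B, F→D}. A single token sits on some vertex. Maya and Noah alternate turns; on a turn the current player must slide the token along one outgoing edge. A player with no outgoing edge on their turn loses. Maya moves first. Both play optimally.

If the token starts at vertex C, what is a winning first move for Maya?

Work bottom-up. With no move the player to move loses. Otherwise the position is W if at least one move leads to an L position for the opponent, and L if every move leads to a W.
Every edge goes from a vertex to one that appears earlier in the order B, D, F, A, C, E, so processing vertices in that order labels each vertex after all of its successors.
B: no outgoing edge → L
D: reaches L-position B → W
F: reaches L-position B → W
A: reaches L-position B → W
C: reaches L-position B → W
E: only reaches A(W), F(W), D(W), all W → L
From C, the L positions reachable in one move are: B.

Move to B.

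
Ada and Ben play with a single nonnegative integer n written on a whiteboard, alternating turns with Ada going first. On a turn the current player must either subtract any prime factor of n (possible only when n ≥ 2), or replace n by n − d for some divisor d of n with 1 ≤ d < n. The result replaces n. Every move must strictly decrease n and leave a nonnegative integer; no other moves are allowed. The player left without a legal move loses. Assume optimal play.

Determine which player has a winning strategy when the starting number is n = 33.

Build the W/L table. Terminal = L. A non-terminal position is W if it has a move to some L; otherwise it is L.
n=0: no move → L
n=1: no move → L
n=2: →0(L), so W
n=3: →0(L), so W
n=4: →2(W), 3(W) — all W, so L
n=5: →0(L), so W
n=6: →4(L), so W
n=7: →0(L), so W
n=8: →4(L), so W
n=9: →6(W), 8(W) — all W, so L
n=10: →9(L), so W
n=11: →0(L), so W
n=12: →9(L), so W
n=13: →0(L), so W
n=14: →7(W), 12(W), 13(W) — all W, so L
n=15: →14(L), so W
n=16: →14(L), so W
n=17: →0(L), so W
n=18: →9(L), so W
n=19: →0(L), so W
n=20: →10(W), 15(W), 16(W), 18(W), 19(W) — all W, so L
n=21: →14(L), so W
n=22: →20(L), so W
n=23: →0(L), so W
n=24: →20(L), so W
n=25: →20(L), so W
n=26: →13(W), 24(W), 25(W) — all W, so L
n=27: →26(L), so W
n=28: →14(L), so W
n=29: →0(L), so W
n=30: →20(L), so W
n=31: →0(L), so W
n=32: →16(W), 24(W), 28(W), 30(W), 31(W) — all W, so L
n=33: →32(L), so W
From 33 Ada can move to 32, reaching an L position.

Ada wins.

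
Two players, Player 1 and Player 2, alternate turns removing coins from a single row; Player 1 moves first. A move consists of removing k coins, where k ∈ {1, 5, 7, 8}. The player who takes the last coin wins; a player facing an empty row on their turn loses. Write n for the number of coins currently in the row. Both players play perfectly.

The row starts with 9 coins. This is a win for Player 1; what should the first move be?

Build the W/L table. Terminal = L. A non-terminal position is W if it has a move to some L; otherwise it is L.
n=0: no move → L
n=1: reaches L-position 0 → W
n=2: only reaches 1(W), which is W → L
n=3: reaches L-position 2 → W
n=4: only reaches 3(W), which is W → L
n=5: reaches L-position 4 → W
n=6: only reaches 5(W), 1(W), all W → L
n=7: reaches L-position 6 → W
n=8: reaches L-position 0 → W
n=9: reaches L-position 4 → W
From 9, the L positions reachable in one move are: 4, 2. Any move reaching one of these is winning.

Remove 5, leaving 4.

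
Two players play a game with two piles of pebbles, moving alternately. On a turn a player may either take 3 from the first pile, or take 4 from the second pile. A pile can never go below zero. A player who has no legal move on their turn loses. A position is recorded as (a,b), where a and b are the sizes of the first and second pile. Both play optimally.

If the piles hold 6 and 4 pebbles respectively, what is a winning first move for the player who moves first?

Build the W/L table. Terminal = L. A non-terminal position is W if it has a move to some L; otherwise it is L.
No move ever increases a pile, so every position that can arise here has a ≤ 6 and b ≤ 4; it is enough to label the cells with 0 ≤ a ≤ 6 and 0 ≤ b ≤ 4.
Every move lowers a or b (never raises either), so fill the grid row by row in increasing a, and left to right within a row: each cell's successors are then already labelled.
      b=0  b=1  b=2  b=3  b=4
a=0:    L    L    L    L    W
a=1:    L    L    L    L    W
a=2:    L    L    L    L    W
a=3:    W    W    W    W    L
a=4:    W    W    W    W    L
a=5:    W    W    W    W    L
a=6:    L    L    L    L    W
Cells with no legal move (terminal, hence L): (0,0), (0,1), (0,2), (0,3), (1,0), (1,1), (1,2), (1,3), (2,0), (2,1), (2,2), (2,3).
The remaining L cells, each justified by listing all of its moves:
(3,4): only reaches (0,4)(W), (3,0)(W), all W → L
(4,4): only reaches (1,4)(W), (4,0)(W), all W → L
(5,4): only reaches (2,4)(W), (5,0)(W), all W → L
(6,0): only reaches (3,0)(W), which is W → L
(6,1): only reaches (3,1)(W), which is W → L
(6,2): only reaches (3,2)(W), which is W → L
(6,3): only reaches (3,3)(W), which is W → L
Every other cell has at least one move into one of the L cells above, so it is W.
From (6,4), the L positions reachable in one move are: (3,4), (6,0). Any move reaching one of these is winning.

Move to (3,4).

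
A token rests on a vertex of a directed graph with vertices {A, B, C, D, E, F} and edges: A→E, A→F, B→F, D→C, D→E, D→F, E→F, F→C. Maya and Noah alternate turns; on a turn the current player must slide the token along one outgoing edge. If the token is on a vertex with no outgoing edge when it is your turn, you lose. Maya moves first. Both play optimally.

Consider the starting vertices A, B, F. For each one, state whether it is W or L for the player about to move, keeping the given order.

Work bottom-up. With no move the player to move loses. Otherwise the position is W if at least one move leads to an L position for the opponent, and L if every move leads to a W.
Every edge goes from a vertex to one that appears earlier in the order C, F, B, E, A, D, so processing vertices in that order labels each vertex after all of its successors.
C: no outgoing edge → L
F: W (go to C, an L position)
B: L (sole option F(W) is W)
E: L (sole option F(W) is W)
A: W (go to E, an L position)
D: W (go to E, an L position)

A: W, B: L, F: W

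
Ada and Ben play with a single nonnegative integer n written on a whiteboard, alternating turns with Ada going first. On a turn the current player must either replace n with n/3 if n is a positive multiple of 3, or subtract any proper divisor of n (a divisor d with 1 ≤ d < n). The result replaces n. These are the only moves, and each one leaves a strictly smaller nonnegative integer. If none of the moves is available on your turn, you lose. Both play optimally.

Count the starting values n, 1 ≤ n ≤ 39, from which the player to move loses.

14

Classify positions by backward induction: terminal positions (no move available) are L. From any other position, the mover wins iff some move reaches an L.
n=0: no move → L
n=1: no move → L
n=2: can move to 1, which is L ⇒ W
n=3: can move to 1, which is L ⇒ W
n=4: moves to 2(W), 3(W); every one is W ⇒ L
n=5: can move to 4, which is L ⇒ W
n=6: can move to 4, which is L ⇒ W
n=7: the only move is to 6(W), a W ⇒ L
n=8: can move to 4, which is L ⇒ W
n=9: moves to 3(W), 6(W), 8(W); every one is W ⇒ L
n=10: can move to 9, which is L ⇒ W
n=11: the only move is to 10(W), a W ⇒ L
n=12: can move to 4, which is L ⇒ W
n=13: the only move is to 12(W), a W ⇒ L
n=14: can move to 7, which is L ⇒ W
n=15: moves to 5(W), 10(W), 12(W), 14(W); every one is W ⇒ L
n=16: can move to 15, which is L ⇒ W
n=17: the only move is to 16(W), a W ⇒ L
n=18: can move to 9, which is L ⇒ W
n=19: the only move is to 18(W), a W ⇒ L
n=20: can move to 15, which is L ⇒ W
n=21: can move to 7, which is L ⇒ W
n=22: can move to 11, which is L ⇒ W
n=23: the only move is to 22(W), a W ⇒ L
n=24: can move to 23, which is L ⇒ W
n=25: moves to 20(W), 24(W); every one is W ⇒ L
n=26: can move to 13, which is L ⇒ W
n=27: can move to 9, which is L ⇒ W
n=28: moves to 14(W), 21(W), 24(W), 26(W), 27(W); every one is W ⇒ L
n=29: can move to 28, which is L ⇒ W
n=30: can move to 15, which is L ⇒ W
n=31: the only move is to 30(W), a W ⇒ L
n=32: can move to 28, which is L ⇒ W
n=33: can move to 11, which is L ⇒ W
n=34: can move to 17, which is L ⇒ W
n=35: can move to 28, which is L ⇒ W
n=36: moves to 12(W), 18(W), 24(W), 27(W), 30(W), 32(W), 33(W), 34(W), 35(W); every one is W ⇒ L
n=37: can move to 36, which is L ⇒ W
n=38: can move to 19, which is L ⇒ W
n=39: can move to 13, which is L ⇒ W
L entries with 1 ≤ n ≤ 39 (n=0 is outside the asked range and is not counted): n = 1, 4, 7, 9, 11, 13, 15, 17, 19, 23, 25, 28, 31, 36; that makes 14.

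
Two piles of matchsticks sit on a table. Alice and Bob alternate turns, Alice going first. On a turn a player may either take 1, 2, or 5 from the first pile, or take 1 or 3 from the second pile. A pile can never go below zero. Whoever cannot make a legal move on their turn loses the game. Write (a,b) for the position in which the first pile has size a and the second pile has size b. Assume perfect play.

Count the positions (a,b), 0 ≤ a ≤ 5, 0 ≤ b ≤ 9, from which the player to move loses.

Positions with no move are L. A position that does have a move is losing for the player to move precisely when every available move leads to a winning position for the opponent. Fill in the labels:
Every move lowers a or b (never raises either), so fill the grid row by row in increasing a, and left to right within a row: each cell's successors are then already labelled.
      b=0  b=1  b=2  b=3  b=4  b=5  b=6  b=7  b=8  b=9
a=0:    L    W    L    W    L    W    L    W    L    W
a=1:    W    L    W    L    W    L    W    L    W    L
a=2:    W    W    W    W    W    W    W    W    W    W
a=3:    L    W    L    W    L    W    L    W    L    W
a=4:    W    L    W    L    W    L    W    L    W    L
a=5:    W    W    W    W    W    W    W    W    W    W
Cells with no legal move (terminal, hence L): (0,0).
The remaining L cells, each justified by listing all of its moves:
(0,2): the only move is to (0,1)(W), a W ⇒ L
(0,4): moves to (0,3)(W), (0,1)(W); every one is W ⇒ L
(0,6): moves to (0,5)(W), (0,3)(W); every one is W ⇒ L
(0,8): moves to (0,7)(W), (0,5)(W); every one is W ⇒ L
(1,1): moves to (0,1)(W), (1,0)(W); every one is W ⇒ L
(1,3): moves to (0,3)(W), (1,2)(W), (1,0)(W); every one is W ⇒ L
(1,5): moves to (0,5)(W), (1,4)(W), (1,2)(W); every one is W ⇒ L
(1,7): moves to (0,7)(W), (1,6)(W), (1,4)(W); every one is W ⇒ L
(1,9): moves to (0,9)(W), (1,8)(W), (1,6)(W); every one is W ⇒ L
(3,0): moves to (2,0)(W), (1,0)(W); every one is W ⇒ L
(3,2): moves to (2,2)(W), (1,2)(W), (3,1)(W); every one is W ⇒ L
(3,4): moves to (2,4)(W), (1,4)(W), (3,3)(W), (3,1)(W); every one is W ⇒ L
(3,6): moves to (2,6)(W), (1,6)(W), (3,5)(W), (3,3)(W); every one is W ⇒ L
(3,8): moves to (2,8)(W), (1,8)(W), (3,7)(W), (3,5)(W); every one is W ⇒ L
(4,1): moves to (3,1)(W), (2,1)(W), (4,0)(W); every one is W ⇒ L
(4,3): moves to (3,3)(W), (2,3)(W), (4,2)(W), (4,0)(W); every one is W ⇒ L
(4,5): moves to (3,5)(W), (2,5)(W), (4,4)(W), (4,2)(W); every one is W ⇒ L
(4,7): moves to (3,7)(W), (2,7)(W), (4,6)(W), (4,4)(W); every one is W ⇒ L
(4,9): moves to (3,9)(W), (2,9)(W), (4,8)(W), (4,6)(W); every one is W ⇒ L
Every other cell has at least one move into one of the L cells above, so it is W.
L cells per row: a=0: 5, a=1: 5, a=2: 0, a=3: 5, a=4: 5, a=5: 0; total 20.

20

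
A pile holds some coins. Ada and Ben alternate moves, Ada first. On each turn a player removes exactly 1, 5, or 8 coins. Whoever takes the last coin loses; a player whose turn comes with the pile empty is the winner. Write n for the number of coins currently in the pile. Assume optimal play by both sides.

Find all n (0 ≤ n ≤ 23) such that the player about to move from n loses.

1, 3, 5, 7, 14, 16, 18, 20

Work bottom-up. With no move the player to move wins. Otherwise the position is W if at least one move leads to an L position for the opponent, and L if every move leads to a W.
n=0: no move; the opponent has just taken the last coin and therefore loses → W
n=1: →0(W) only, which is W, so L
n=2: →1(L), so W
n=3: →2(W) only, which is W, so L
n=4: →3(L), so W
n=5: →4(W), 0(W) — all W, so L
n=6: →5(L), so W
n=7: →6(W), 2(W) — all W, so L
n=8: →7(L), so W
n=9: →1(L), so W
n=10: →5(L), so W
n=11: →3(L), so W
n=12: →7(L), so W
n=13: →5(L), so W
n=14: →13(W), 9(W), 6(W) — all W, so L
n=15: →14(L), so W
n=16: →15(W), 11(W), 8(W) — all W, so L
n=17: →16(L), so W
n=18: →17(W), 13(W), 10(W) — all W, so L
n=19: →18(L), so W
n=20: →19(W), 15(W), 12(W) — all W, so L
n=21: →20(L), so W
n=22: →14(L), so W
n=23: →18(L), so W
The losing starting values of n are exactly the entries labelled L in this table (8 of them).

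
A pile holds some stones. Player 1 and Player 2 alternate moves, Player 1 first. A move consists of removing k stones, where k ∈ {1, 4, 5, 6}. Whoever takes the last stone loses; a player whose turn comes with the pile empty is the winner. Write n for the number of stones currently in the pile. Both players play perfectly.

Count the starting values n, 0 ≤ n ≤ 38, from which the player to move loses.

Positions with no move are W. A position that does have a move is losing for the player to move precisely when every available move leads to a winning position for the opponent. Fill in the labels:
n=0: no move; the opponent has just taken the last stone and therefore loses → W
n=1: L (sole option 0(W) is W)
n=2: W (go to 1, an L position)
n=3: L (sole option 2(W) is W)
n=4: W (go to 3, an L position)
n=5: W (go to 1, an L position)
n=6: W (go to 1, an L position)
n=7: W (go to 3, an L position)
n=8: W (go to 3, an L position)
n=9: W (go to 3, an L position)
n=10: L (options 9(W), 6(W), 5(W), 4(W) are all W)
n=11: W (go to 10, an L position)
n=12: L (options 11(W), 8(W), 7(W), 6(W) are all W)
n=13: W (go to 12, an L position)
n=14: W (go to 10, an L position)
n=15: W (go to 10, an L position)
n=16: W (go to 12, an L position)
n=17: W (go to 12, an L position)
n=18: W (go to 12, an L position)
n=19: L (options 18(W), 15(W), 14(W), 13(W) are all W)
n=20: W (go to 19, an L position)
n=21: L (options 20(W), 17(W), 16(W), 15(W) are all W)
n=22: W (go to 21, an L position)
n=23: W (go to 19, an L position)
n=24: W (go to 19, an L position)
n=25: W (go to 21, an L position)
n=26: W (go to 21, an L position)
n=27: W (go to 21, an L position)
n=28: L (options 27(W), 24(W), 23(W), 22(W) are all W)
n=29: W (go to 28, an L position)
n=30: L (options 29(W), 26(W), 25(W), 24(W) are all W)
n=31: W (go to 30, an L position)
n=32: W (go to 28, an L position)
n=33: W (go to 28, an L position)
n=34: W (go to 30, an L position)
n=35: W (go to 30, an L position)
n=36: W (go to 30, an L position)
n=37: L (options 36(W), 33(W), 32(W), 31(W) are all W)
n=38: W (go to 37, an L position)
L entries with 0 ≤ n ≤ 38: n = 1, 3, 10, 12, 19, 21, 28, 30, 37; that makes 9.

9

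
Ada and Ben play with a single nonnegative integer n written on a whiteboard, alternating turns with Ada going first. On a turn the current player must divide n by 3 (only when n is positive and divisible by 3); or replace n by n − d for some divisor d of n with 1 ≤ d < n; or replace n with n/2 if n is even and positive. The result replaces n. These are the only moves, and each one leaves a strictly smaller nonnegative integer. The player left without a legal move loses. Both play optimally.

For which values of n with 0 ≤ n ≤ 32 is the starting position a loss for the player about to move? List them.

0, 1, 4, 7, 9, 11, 13, 15, 17, 19, 23, 25, 28, 31

Label each position W (a win for the player to move) or L (a loss). A position with no legal move is L; any other position is W exactly when some move reaches an L, and L when every move reaches a W.
n=0: no move → L
n=1: no move → L
n=2: can move to 1, which is L ⇒ W
n=3: can move to 1, which is L ⇒ W
n=4: moves to 2(W), 3(W); every one is W ⇒ L
n=5: can move to 4, which is L ⇒ W
n=6: can move to 4, which is L ⇒ W
n=7: the only move is to 6(W), a W ⇒ L
n=8: can move to 4, which is L ⇒ W
n=9: moves to 3(W), 6(W), 8(W); every one is W ⇒ L
n=10: can move to 9, which is L ⇒ W
n=11: the only move is to 10(W), a W ⇒ L
n=12: can move to 4, which is L ⇒ W
n=13: the only move is to 12(W), a W ⇒ L
n=14: can move to 7, which is L ⇒ W
n=15: moves to 5(W), 10(W), 12(W), 14(W); every one is W ⇒ L
n=16: can move to 15, which is L ⇒ W
n=17: the only move is to 16(W), a W ⇒ L
n=18: can move to 9, which is L ⇒ W
n=19: the only move is to 18(W), a W ⇒ L
n=20: can move to 15, which is L ⇒ W
n=21: can move to 7, which is L ⇒ W
n=22: can move to 11, which is L ⇒ W
n=23: the only move is to 22(W), a W ⇒ L
n=24: can move to 23, which is L ⇒ W
n=25: moves to 20(W), 24(W); every one is W ⇒ L
n=26: can move to 13, which is L ⇒ W
n=27: can move to 9, which is L ⇒ W
n=28: moves to 14(W), 21(W), 24(W), 26(W), 27(W); every one is W ⇒ L
n=29: can move to 28, which is L ⇒ W
n=30: can move to 15, which is L ⇒ W
n=31: the only move is to 30(W), a W ⇒ L
n=32: can move to 28, which is L ⇒ W
The losing starting values of n are exactly the entries labelled L in this table (14 of them).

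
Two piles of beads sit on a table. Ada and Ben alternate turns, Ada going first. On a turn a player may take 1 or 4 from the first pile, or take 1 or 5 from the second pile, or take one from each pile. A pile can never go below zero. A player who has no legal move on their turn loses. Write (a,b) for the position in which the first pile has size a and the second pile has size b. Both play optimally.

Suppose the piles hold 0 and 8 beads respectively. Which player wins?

Classify positions by backward induction: terminal positions (no move available) are L. From any other position, the mover wins iff some move reaches an L.
No move ever increases a pile, so every position that can arise here has a ≤ 0 and b ≤ 8; it is enough to label the cells with 0 ≤ a ≤ 0 and 0 ≤ b ≤ 8.
Every move lowers a or b (never raises either), so fill the grid row by row in increasing a, and left to right within a row: each cell's successors are then already labelled.
      b=0  b=1  b=2  b=3  b=4  b=5  b=6  b=7  b=8
a=0:    L    W    L    W    L    W    L    W    L
Cells with no legal move (terminal, hence L): (0,0).
The remaining L cells, each justified by listing all of its moves:
(0,2): →(0,1)(W) only, which is W, so L
(0,4): →(0,3)(W) only, which is W, so L
(0,6): →(0,5)(W), (0,1)(W) — all W, so L
(0,8): →(0,7)(W), (0,3)(W) — all W, so L
Every other cell has at least one move into one of the L cells above, so it is W.
Every move from (0,8) reaches a W position, so the mover loses.

Ben wins.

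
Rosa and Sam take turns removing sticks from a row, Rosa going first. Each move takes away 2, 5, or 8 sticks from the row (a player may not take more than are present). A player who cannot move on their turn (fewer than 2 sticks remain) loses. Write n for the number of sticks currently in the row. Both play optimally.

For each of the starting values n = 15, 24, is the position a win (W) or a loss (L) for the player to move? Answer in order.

15: W, 24: L

Build the W/L table. Terminal = L. A non-terminal position is W if it has a move to some L; otherwise it is L.
n=0: no move → L
n=1: no move → L
n=2: W (go to 0, an L position)
n=3: W (go to 1, an L position)
n=4: L (sole option 2(W) is W)
n=5: W (go to 0, an L position)
n=6: W (go to 4, an L position)
n=7: L (options 5(W), 2(W) are all W)
n=8: W (go to 0, an L position)
n=9: W (go to 7, an L position)
n=10: L (options 8(W), 5(W), 2(W) are all W)
n=11: L (options 9(W), 6(W), 3(W) are all W)
n=12: W (go to 10, an L position)
n=13: W (go to 11, an L position)
n=14: L (options 12(W), 9(W), 6(W) are all W)
n=15: W (go to 10, an L position)
n=16: W (go to 14, an L position)
n=17: L (options 15(W), 12(W), 9(W) are all W)
n=18: W (go to 10, an L position)
n=19: W (go to 17, an L position)
n=20: L (options 18(W), 15(W), 12(W) are all W)
n=21: L (options 19(W), 16(W), 13(W) are all W)
n=22: W (go to 20, an L position)
n=23: W (go to 21, an L position)
n=24: L (options 22(W), 19(W), 16(W) are all W)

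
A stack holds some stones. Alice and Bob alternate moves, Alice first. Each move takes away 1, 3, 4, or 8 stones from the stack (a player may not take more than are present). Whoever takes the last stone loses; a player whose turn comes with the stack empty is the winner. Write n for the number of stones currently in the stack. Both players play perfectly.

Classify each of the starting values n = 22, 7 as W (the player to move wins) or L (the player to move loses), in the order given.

Compute win/loss labels from the base case upward. A position with no move is W. Any other position is W if it can reach an L in one move, else L.
n=0: no move; the opponent has just taken the last stone and therefore loses → W
n=1: the only move is to 0(W), a W ⇒ L
n=2: can move to 1, which is L ⇒ W
n=3: moves to 2(W), 0(W); every one is W ⇒ L
n=4: can move to 3, which is L ⇒ W
n=5: can move to 1, which is L ⇒ W
n=6: can move to 3, which is L ⇒ W
n=7: can move to 3, which is L ⇒ W
n=8: moves to 7(W), 5(W), 4(W), 0(W); every one is W ⇒ L
n=9: can move to 8, which is L ⇒ W
n=10: moves to 9(W), 7(W), 6(W), 2(W); every one is W ⇒ L
n=11: can move to 10, which is L ⇒ W
n=12: can move to 8, which is L ⇒ W
n=13: can move to 10, which is L ⇒ W
n=14: can move to 10, which is L ⇒ W
n=15: moves to 14(W), 12(W), 11(W), 7(W); every one is W ⇒ L
n=16: can move to 15, which is L ⇒ W
n=17: moves to 16(W), 14(W), 13(W), 9(W); every one is W ⇒ L
n=18: can move to 17, which is L ⇒ W
n=19: can move to 15, which is L ⇒ W
n=20: can move to 17, which is L ⇒ W
n=21: can move to 17, which is L ⇒ W
n=22: moves to 21(W), 19(W), 18(W), 14(W); every one is W ⇒ L

22: L, 7: W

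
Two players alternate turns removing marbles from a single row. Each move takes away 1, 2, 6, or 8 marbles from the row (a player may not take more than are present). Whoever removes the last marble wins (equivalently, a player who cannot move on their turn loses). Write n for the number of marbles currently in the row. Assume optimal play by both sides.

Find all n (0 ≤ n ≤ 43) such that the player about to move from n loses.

Positions with no move are L. A position that does have a move is losing for the player to move precisely when every available move leads to a winning position for the opponent. Fill in the labels:
n=0: no move → L
n=1: reaches L-position 0 → W
n=2: reaches L-position 0 → W
n=3: only reaches 2(W), 1(W), all W → L
n=4: reaches L-position 3 → W
n=5: reaches L-position 3 → W
n=6: reaches L-position 0 → W
n=7: only reaches 6(W), 5(W), 1(W), all W → L
n=8: reaches L-position 7 → W
n=9: reaches L-position 7 → W
n=10: only reaches 9(W), 8(W), 4(W), 2(W), all W → L
n=11: reaches L-position 10 → W
n=12: reaches L-position 10 → W
n=13: reaches L-position 7 → W
n=14: only reaches 13(W), 12(W), 8(W), 6(W), all W → L
n=15: reaches L-position 14 → W
n=16: reaches L-position 14 → W
n=17: only reaches 16(W), 15(W), 11(W), 9(W), all W → L
n=18: reaches L-position 17 → W
n=19: reaches L-position 17 → W
n=20: reaches L-position 14 → W
n=21: only reaches 20(W), 19(W), 15(W), 13(W), all W → L
n=22: reaches L-position 21 → W
n=23: reaches L-position 21 → W
n=24: only reaches 23(W), 22(W), 18(W), 16(W), all W → L
n=25: reaches L-position 24 → W
n=26: reaches L-position 24 → W
n=27: reaches L-position 21 → W
n=28: only reaches 27(W), 26(W), 22(W), 20(W), all W → L
n=29: reaches L-position 28 → W
n=30: reaches L-position 28 → W
n=31: only reaches 30(W), 29(W), 25(W), 23(W), all W → L
n=32: reaches L-position 31 → W
n=33: reaches L-position 31 → W
n=34: reaches L-position 28 → W
n=35: only reaches 34(W), 33(W), 29(W), 27(W), all W → L
n=36: reaches L-position 35 → W
n=37: reaches L-position 35 → W
n=38: only reaches 37(W), 36(W), 32(W), 30(W), all W → L
n=39: reaches L-position 38 → W
n=40: reaches L-position 38 → W
n=41: reaches L-position 35 → W
n=42: only reaches 41(W), 40(W), 36(W), 34(W), all W → L
n=43: reaches L-position 42 → W
The losing starting values of n are exactly the entries labelled L in this table (13 of them).

0, 3, 7, 10, 14, 17, 21, 24, 28, 31, 35, 38, 42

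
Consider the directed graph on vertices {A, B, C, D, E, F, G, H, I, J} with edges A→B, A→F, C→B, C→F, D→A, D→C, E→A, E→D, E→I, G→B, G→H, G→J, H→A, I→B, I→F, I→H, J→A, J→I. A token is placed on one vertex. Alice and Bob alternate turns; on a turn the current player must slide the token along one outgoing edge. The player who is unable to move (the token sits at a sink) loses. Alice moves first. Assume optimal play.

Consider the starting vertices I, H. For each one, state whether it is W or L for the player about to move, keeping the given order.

I: W, H: L

Use the standard recursion: the mover loses at a terminal position; elsewhere, the mover wins exactly when some move hands the opponent an L position.
Every edge goes from a vertex to one that appears earlier in the order B, F, C, A, D, H, I, J, G, E, so processing vertices in that order labels each vertex after all of its successors.
B: no outgoing edge → L
F: no outgoing edge → L
C: can move to F, which is L ⇒ W
A: can move to F, which is L ⇒ W
D: moves to A(W), C(W); every one is W ⇒ L
H: the only move is to A(W), a W ⇒ L
I: can move to H, which is L ⇒ W
J: moves to I(W), A(W); every one is W ⇒ L
G: can move to J, which is L ⇒ W
E: can move to D, which is L ⇒ W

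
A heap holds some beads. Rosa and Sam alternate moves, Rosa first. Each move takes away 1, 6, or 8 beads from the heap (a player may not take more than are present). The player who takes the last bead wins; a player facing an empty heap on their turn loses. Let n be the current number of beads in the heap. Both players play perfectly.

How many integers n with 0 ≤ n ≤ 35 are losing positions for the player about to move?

Build the W/L table. Terminal = L. A non-terminal position is W if it has a move to some L; otherwise it is L.
n=0: no move → L
n=1: W (go to 0, an L position)
n=2: L (sole option 1(W) is W)
n=3: W (go to 2, an L position)
n=4: L (sole option 3(W) is W)
n=5: W (go to 4, an L position)
n=6: W (go to 0, an L position)
n=7: L (options 6(W), 1(W) are all W)
n=8: W (go to 7, an L position)
n=9: L (options 8(W), 3(W), 1(W) are all W)
n=10: W (go to 9, an L position)
n=11: L (options 10(W), 5(W), 3(W) are all W)
n=12: W (go to 11, an L position)
n=13: W (go to 7, an L position)
n=14: L (options 13(W), 8(W), 6(W) are all W)
n=15: W (go to 14, an L position)
n=16: L (options 15(W), 10(W), 8(W) are all W)
n=17: W (go to 16, an L position)
n=18: L (options 17(W), 12(W), 10(W) are all W)
n=19: W (go to 18, an L position)
n=20: W (go to 14, an L position)
n=21: L (options 20(W), 15(W), 13(W) are all W)
n=22: W (go to 21, an L position)
n=23: L (options 22(W), 17(W), 15(W) are all W)
n=24: W (go to 23, an L position)
n=25: L (options 24(W), 19(W), 17(W) are all W)
n=26: W (go to 25, an L position)
n=27: W (go to 21, an L position)
n=28: L (options 27(W), 22(W), 20(W) are all W)
n=29: W (go to 28, an L position)
n=30: L (options 29(W), 24(W), 22(W) are all W)
n=31: W (go to 30, an L position)
n=32: L (options 31(W), 26(W), 24(W) are all W)
n=33: W (go to 32, an L position)
n=34: W (go to 28, an L position)
n=35: L (options 34(W), 29(W), 27(W) are all W)
L entries with 0 ≤ n ≤ 35: n = 0, 2, 4, 7, 9, 11, 14, 16, 18, 21, 23, 25, 28, 30, 32, 35; that makes 16.

16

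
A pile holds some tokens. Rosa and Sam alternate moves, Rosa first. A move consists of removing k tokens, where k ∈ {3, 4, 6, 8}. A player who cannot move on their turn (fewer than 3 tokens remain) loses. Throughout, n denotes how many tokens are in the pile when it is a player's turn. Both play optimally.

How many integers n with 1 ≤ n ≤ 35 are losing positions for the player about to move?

Classify positions by backward induction: terminal positions (no move available) are L. From any other position, the mover wins iff some move reaches an L.
n=0: no move → L
n=1: no move → L
n=2: no move → L
n=3: can move to 0, which is L ⇒ W
n=4: can move to 1, which is L ⇒ W
n=5: can move to 2, which is L ⇒ W
n=6: can move to 2, which is L ⇒ W
n=7: can move to 1, which is L ⇒ W
n=8: can move to 2, which is L ⇒ W
n=9: can move to 1, which is L ⇒ W
n=10: can move to 2, which is L ⇒ W
n=11: moves to 8(W), 7(W), 5(W), 3(W); every one is W ⇒ L
n=12: moves to 9(W), 8(W), 6(W), 4(W); every one is W ⇒ L
n=13: moves to 10(W), 9(W), 7(W), 5(W); every one is W ⇒ L
n=14: can move to 11, which is L ⇒ W
n=15: can move to 12, which is L ⇒ W
n=16: can move to 13, which is L ⇒ W
n=17: can move to 13, which is L ⇒ W
n=18: can move to 12, which is L ⇒ W
n=19: can move to 13, which is L ⇒ W
n=20: can move to 12, which is L ⇒ W
n=21: can move to 13, which is L ⇒ W
n=22: moves to 19(W), 18(W), 16(W), 14(W); every one is W ⇒ L
n=23: moves to 20(W), 19(W), 17(W), 15(W); every one is W ⇒ L
n=24: moves to 21(W), 20(W), 18(W), 16(W); every one is W ⇒ L
n=25: can move to 22, which is L ⇒ W
n=26: can move to 23, which is L ⇒ W
n=27: can move to 24, which is L ⇒ W
n=28: can move to 24, which is L ⇒ W
n=29: can move to 23, which is L ⇒ W
n=30: can move to 24, which is L ⇒ W
n=31: can move to 23, which is L ⇒ W
n=32: can move to 24, which is L ⇒ W
n=33: moves to 30(W), 29(W), 27(W), 25(W); every one is W ⇒ L
n=34: moves to 31(W), 30(W), 28(W), 26(W); every one is W ⇒ L
n=35: moves to 32(W), 31(W), 29(W), 27(W); every one is W ⇒ L
L entries with 1 ≤ n ≤ 35 (n=0 is outside the asked range and is not counted): n = 1, 2, 11, 12, 13, 22, 23, 24, 33, 34, 35; that makes 11.

11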